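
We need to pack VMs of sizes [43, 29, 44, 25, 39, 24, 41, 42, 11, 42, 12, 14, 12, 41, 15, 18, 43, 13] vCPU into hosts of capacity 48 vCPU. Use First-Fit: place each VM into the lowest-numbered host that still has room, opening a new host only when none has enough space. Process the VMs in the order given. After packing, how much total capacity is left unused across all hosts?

116

host 1: place 43 vCPU, 5 vCPU left
host 2: place 29 vCPU, 19 vCPU left
host 3: place 44 vCPU, 4 vCPU left
host 4: place 25 vCPU, 23 vCPU left
host 5: place 39 vCPU, 9 vCPU left
host 6: place 24 vCPU, 24 vCPU left
host 7: place 41 vCPU, 7 vCPU left
host 8: place 42 vCPU, 6 vCPU left
host 2: place 11 vCPU, 8 vCPU left
host 9: place 42 vCPU, 6 vCPU left
host 4: place 12 vCPU, 11 vCPU left
host 6: place 14 vCPU, 10 vCPU left
host 10: place 12 vCPU, 36 vCPU left
host 11: place 41 vCPU, 7 vCPU left
host 10: place 15 vCPU, 21 vCPU left
host 10: place 18 vCPU, 3 vCPU left
host 12: place 43 vCPU, 5 vCPU left
host 13: place 13 vCPU, 35 vCPU left
13 hosts × 48 vCPU = 624 vCPU; used 508 vCPU; unused 116 vCPU.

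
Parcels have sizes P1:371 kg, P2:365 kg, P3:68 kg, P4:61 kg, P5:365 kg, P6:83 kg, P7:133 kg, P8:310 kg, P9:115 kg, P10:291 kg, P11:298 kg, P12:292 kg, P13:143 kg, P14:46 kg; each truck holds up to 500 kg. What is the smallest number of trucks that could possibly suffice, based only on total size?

Total size = 371 + 365 + 68 + 61 + 365 + 83 + 133 + 310 + 115 + 291 + 298 + 292 + 143 + 46 = 2941 kg.
⌈2941 / 500⌉ = 6.

6 trucks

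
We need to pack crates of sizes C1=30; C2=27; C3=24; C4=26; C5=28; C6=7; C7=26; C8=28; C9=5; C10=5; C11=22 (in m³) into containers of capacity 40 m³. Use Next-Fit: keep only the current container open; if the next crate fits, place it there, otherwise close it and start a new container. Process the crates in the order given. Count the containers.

C1 (30 m³) → container 1 (remaining 10 m³)
C2 (27 m³) → container 2 (remaining 13 m³)
C3 (24 m³) → container 3 (remaining 16 m³)
C4 (26 m³) → container 4 (remaining 14 m³)
C5 (28 m³) → container 5 (remaining 12 m³)
C6 (7 m³) → container 5 (remaining 5 m³)
C7 (26 m³) → container 6 (remaining 14 m³)
C8 (28 m³) → container 7 (remaining 12 m³)
C9 (5 m³) → container 7 (remaining 7 m³)
C10 (5 m³) → container 7 (remaining 2 m³)
C11 (22 m³) → container 8 (remaining 18 m³)

8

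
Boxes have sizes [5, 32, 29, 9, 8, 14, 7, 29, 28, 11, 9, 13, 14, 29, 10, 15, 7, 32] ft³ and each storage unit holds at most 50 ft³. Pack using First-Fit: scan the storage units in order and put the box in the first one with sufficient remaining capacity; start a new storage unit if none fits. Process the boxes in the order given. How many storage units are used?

7 storage units

5 ft³ → storage unit 1 (remaining 45 ft³)
32 ft³ → storage unit 1 (remaining 13 ft³)
29 ft³ → storage unit 2 (remaining 21 ft³)
9 ft³ → storage unit 1 (remaining 4 ft³)
8 ft³ → storage unit 2 (remaining 13 ft³)
14 ft³ → storage unit 3 (remaining 36 ft³)
7 ft³ → storage unit 2 (remaining 6 ft³)
29 ft³ → storage unit 3 (remaining 7 ft³)
28 ft³ → storage unit 4 (remaining 22 ft³)
11 ft³ → storage unit 4 (remaining 11 ft³)
9 ft³ → storage unit 4 (remaining 2 ft³)
13 ft³ → storage unit 5 (remaining 37 ft³)
14 ft³ → storage unit 5 (remaining 23 ft³)
29 ft³ → storage unit 6 (remaining 21 ft³)
10 ft³ → storage unit 5 (remaining 13 ft³)
15 ft³ → storage unit 6 (remaining 6 ft³)
7 ft³ → storage unit 3 (remaining 0 ft³)
32 ft³ → storage unit 7 (remaining 18 ft³)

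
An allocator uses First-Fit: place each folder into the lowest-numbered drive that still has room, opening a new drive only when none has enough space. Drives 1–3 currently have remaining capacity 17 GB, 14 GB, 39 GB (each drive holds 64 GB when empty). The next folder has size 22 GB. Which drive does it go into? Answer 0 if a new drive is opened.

3

Drives with room: drive 3 (39 GB).
The first with room is drive 3.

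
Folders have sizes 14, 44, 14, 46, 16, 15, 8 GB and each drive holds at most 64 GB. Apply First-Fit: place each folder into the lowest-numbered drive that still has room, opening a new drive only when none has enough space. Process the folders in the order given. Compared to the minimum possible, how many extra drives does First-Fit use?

0

First-Fit: [14,44] [14,46] [16,15,8] → 3 drives.
Total size 157 GB; any packing needs at least ⌈157/64⌉ = 3 drives.
So 3 is already optimal.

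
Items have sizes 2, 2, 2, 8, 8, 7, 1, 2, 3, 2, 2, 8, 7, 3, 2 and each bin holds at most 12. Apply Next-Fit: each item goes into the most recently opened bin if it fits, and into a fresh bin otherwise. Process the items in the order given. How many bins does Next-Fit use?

7

Put 2 in bin 1; 10 remain.
Put 2 in bin 1; 8 remain.
Put 2 in bin 1; 6 remain.
Put 8 in bin 2; 4 remain.
Put 8 in bin 3; 4 remain.
Put 7 in bin 4; 5 remain.
Put 1 in bin 4; 4 remain.
Put 2 in bin 4; 2 remain.
Put 3 in bin 5; 9 remain.
Put 2 in bin 5; 7 remain.
Put 2 in bin 5; 5 remain.
Put 8 in bin 6; 4 remain.
Put 7 in bin 7; 5 remain.
Put 3 in bin 7; 2 remain.
Put 2 in bin 7; 0 remain.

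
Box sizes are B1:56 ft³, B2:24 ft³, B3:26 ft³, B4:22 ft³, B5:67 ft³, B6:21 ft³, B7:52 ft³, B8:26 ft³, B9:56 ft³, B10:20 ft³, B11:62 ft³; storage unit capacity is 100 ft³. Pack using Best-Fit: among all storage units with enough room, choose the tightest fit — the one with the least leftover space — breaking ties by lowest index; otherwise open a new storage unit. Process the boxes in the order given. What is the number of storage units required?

storage unit 1: place B1 (56 ft³), 44 ft³ left
storage unit 1: place B2 (24 ft³), 20 ft³ left
storage unit 2: place B3 (26 ft³), 74 ft³ left
storage unit 2: place B4 (22 ft³), 52 ft³ left
storage unit 3: place B5 (67 ft³), 33 ft³ left
storage unit 3: place B6 (21 ft³), 12 ft³ left
storage unit 2: place B7 (52 ft³), 0 ft³ left
storage unit 4: place B8 (26 ft³), 74 ft³ left
storage unit 4: place B9 (56 ft³), 18 ft³ left
storage unit 1: place B10 (20 ft³), 0 ft³ left
storage unit 5: place B11 (62 ft³), 38 ft³ left
Final storage units: [56,24,20] [26,22,52] [67,21] [26,56] [62].

5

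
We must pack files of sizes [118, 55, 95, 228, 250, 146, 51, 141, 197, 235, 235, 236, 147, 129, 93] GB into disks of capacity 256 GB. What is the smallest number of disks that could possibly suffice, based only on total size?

10

Total size = 118 + 55 + 95 + 228 + 250 + 146 + 51 + 141 + 197 + 235 + 235 + 236 + 147 + 129 + 93 = 2356 GB.
⌈2356 / 256⌉ = 10.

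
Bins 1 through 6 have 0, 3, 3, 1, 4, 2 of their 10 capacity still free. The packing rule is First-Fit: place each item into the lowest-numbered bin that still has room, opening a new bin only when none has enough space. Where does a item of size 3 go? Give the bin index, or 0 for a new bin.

Bins with room: bin 2 (3), bin 3 (3), bin 5 (4).
The first with room is bin 2.

2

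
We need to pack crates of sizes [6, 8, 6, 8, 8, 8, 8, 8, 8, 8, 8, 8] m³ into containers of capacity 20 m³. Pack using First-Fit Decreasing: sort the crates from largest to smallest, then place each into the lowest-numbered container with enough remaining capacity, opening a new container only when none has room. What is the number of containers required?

Sorted descending: 8, 8, 8, 8, 8, 8, 8, 8, 8, 8, 6, 6.
Put 8 m³ in container 1; 12 m³ remain.
Put 8 m³ in container 1; 4 m³ remain.
Put 8 m³ in container 2; 12 m³ remain.
Put 8 m³ in container 2; 4 m³ remain.
Put 8 m³ in container 3; 12 m³ remain.
Put 8 m³ in container 3; 4 m³ remain.
Put 8 m³ in container 4; 12 m³ remain.
Put 8 m³ in container 4; 4 m³ remain.
Put 8 m³ in container 5; 12 m³ remain.
Put 8 m³ in container 5; 4 m³ remain.
Put 6 m³ in container 6; 14 m³ remain.
Put 6 m³ in container 6; 8 m³ remain.

6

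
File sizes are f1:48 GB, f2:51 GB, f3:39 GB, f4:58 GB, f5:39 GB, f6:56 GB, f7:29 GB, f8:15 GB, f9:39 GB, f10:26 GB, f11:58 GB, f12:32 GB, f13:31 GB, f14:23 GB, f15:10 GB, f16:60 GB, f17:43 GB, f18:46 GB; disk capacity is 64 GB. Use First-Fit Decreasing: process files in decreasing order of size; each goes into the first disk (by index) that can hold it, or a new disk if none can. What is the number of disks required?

Sorted descending: 60, 58, 58, 56, 51, 48, 46, 43, 39, 39, 39, 32, 31, 29, 26, 23, 15, 10.
Put 60 GB in disk 1; 4 GB remain.
Put 58 GB in disk 2; 6 GB remain.
Put 58 GB in disk 3; 6 GB remain.
Put 56 GB in disk 4; 8 GB remain.
Put 51 GB in disk 5; 13 GB remain.
Put 48 GB in disk 6; 16 GB remain.
Put 46 GB in disk 7; 18 GB remain.
Put 43 GB in disk 8; 21 GB remain.
Put 39 GB in disk 9; 25 GB remain.
Put 39 GB in disk 10; 25 GB remain.
Put 39 GB in disk 11; 25 GB remain.
Put 32 GB in disk 12; 32 GB remain.
Put 31 GB in disk 12; 1 GB remain.
Put 29 GB in disk 13; 35 GB remain.
Put 26 GB in disk 13; 9 GB remain.
Put 23 GB in disk 9; 2 GB remain.
Put 15 GB in disk 6; 1 GB remain.
Put 10 GB in disk 5; 3 GB remain.

13 disks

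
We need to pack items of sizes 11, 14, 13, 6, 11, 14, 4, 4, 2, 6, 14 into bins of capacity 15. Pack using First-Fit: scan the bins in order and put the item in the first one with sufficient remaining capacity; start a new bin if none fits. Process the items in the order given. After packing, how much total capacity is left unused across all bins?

21

11 → bin 1 (remaining 4)
14 → bin 2 (remaining 1)
13 → bin 3 (remaining 2)
6 → bin 4 (remaining 9)
11 → bin 5 (remaining 4)
14 → bin 6 (remaining 1)
4 → bin 1 (remaining 0)
4 → bin 4 (remaining 5)
2 → bin 3 (remaining 0)
6 → bin 7 (remaining 9)
14 → bin 8 (remaining 1)
8 bins × 15 = 120; used 99; unused 21.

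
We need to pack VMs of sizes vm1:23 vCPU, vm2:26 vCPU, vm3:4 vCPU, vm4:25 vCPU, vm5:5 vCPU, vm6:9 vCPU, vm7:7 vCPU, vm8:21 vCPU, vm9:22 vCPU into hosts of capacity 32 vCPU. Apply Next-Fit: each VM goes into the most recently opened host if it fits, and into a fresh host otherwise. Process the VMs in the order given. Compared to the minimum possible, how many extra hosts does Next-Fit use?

Next-Fit: [23] [26,4] [25,5] [9,7] [21] [22] → 6 hosts.
Total size 142 vCPU; any packing needs at least ⌈142/32⌉ = 5 hosts.
An optimal packing achieves that bound: [26,5] [25,7] [23,9] [22,4] [21] → 5 hosts.
Excess: 6 − 5 = 1.

1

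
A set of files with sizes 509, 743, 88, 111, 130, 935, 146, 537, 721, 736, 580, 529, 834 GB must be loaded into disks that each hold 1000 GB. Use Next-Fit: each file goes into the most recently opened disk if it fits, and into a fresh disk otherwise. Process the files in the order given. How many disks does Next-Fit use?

10 disks

509 GB → disk 1 (remaining 491 GB)
743 GB → disk 2 (remaining 257 GB)
88 GB → disk 2 (remaining 169 GB)
111 GB → disk 2 (remaining 58 GB)
130 GB → disk 3 (remaining 870 GB)
935 GB → disk 4 (remaining 65 GB)
146 GB → disk 5 (remaining 854 GB)
537 GB → disk 5 (remaining 317 GB)
721 GB → disk 6 (remaining 279 GB)
736 GB → disk 7 (remaining 264 GB)
580 GB → disk 8 (remaining 420 GB)
529 GB → disk 9 (remaining 471 GB)
834 GB → disk 10 (remaining 166 GB)
Final disks: [509] [743,88,111] [130] [935] [146,537] [721] [736] [580] [529] [834].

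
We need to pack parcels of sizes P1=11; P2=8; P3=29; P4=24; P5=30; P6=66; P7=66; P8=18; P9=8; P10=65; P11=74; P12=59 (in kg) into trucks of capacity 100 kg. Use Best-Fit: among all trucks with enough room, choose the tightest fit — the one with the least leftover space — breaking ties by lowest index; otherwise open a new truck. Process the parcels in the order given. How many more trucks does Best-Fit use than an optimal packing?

Best-Fit: [11,8,29,24,18,8] [30,66] [66] [65] [74] [59] → 6 trucks.
Total size 458 kg; any packing needs at least ⌈458/100⌉ = 5 trucks.
An optimal packing achieves that bound: [74,24] [66,30] [66,29] [65,18,11] [59,8,8] → 5 trucks.
Excess: 6 − 5 = 1.

1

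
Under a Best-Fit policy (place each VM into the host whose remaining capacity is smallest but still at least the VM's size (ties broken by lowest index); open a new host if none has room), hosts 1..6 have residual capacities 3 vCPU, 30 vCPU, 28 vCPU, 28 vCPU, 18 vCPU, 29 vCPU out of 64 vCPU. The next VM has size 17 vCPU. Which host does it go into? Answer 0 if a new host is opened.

5

Hosts with room: host 2 (30 vCPU), host 3 (28 vCPU), host 4 (28 vCPU), host 5 (18 vCPU), host 6 (29 vCPU).
Tightest fit is host 5 with 18 vCPU free.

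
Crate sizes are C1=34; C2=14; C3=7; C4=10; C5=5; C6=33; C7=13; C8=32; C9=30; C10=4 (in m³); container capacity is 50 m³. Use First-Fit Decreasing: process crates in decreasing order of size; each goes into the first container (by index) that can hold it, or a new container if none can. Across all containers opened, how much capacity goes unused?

Sorted descending: 34, 33, 32, 30, 14, 13, 10, 7, 5, 4.
container 1: place 34 m³, 16 m³ left
container 2: place 33 m³, 17 m³ left
container 3: place 32 m³, 18 m³ left
container 4: place 30 m³, 20 m³ left
container 1: place 14 m³, 2 m³ left
container 2: place 13 m³, 4 m³ left
container 3: place 10 m³, 8 m³ left
container 3: place 7 m³, 1 m³ left
container 4: place 5 m³, 15 m³ left
container 2: place 4 m³, 0 m³ left
4 containers × 50 m³ = 200 m³; used 182 m³; unused 18 m³.

18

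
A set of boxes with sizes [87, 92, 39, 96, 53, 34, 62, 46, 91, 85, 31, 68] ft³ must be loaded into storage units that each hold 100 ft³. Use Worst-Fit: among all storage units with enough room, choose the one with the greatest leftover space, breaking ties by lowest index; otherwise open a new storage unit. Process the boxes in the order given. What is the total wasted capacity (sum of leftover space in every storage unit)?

storage unit 1: place 87 ft³, 13 ft³ left
storage unit 2: place 92 ft³, 8 ft³ left
storage unit 3: place 39 ft³, 61 ft³ left
storage unit 4: place 96 ft³, 4 ft³ left
storage unit 3: place 53 ft³, 8 ft³ left
storage unit 5: place 34 ft³, 66 ft³ left
storage unit 5: place 62 ft³, 4 ft³ left
storage unit 6: place 46 ft³, 54 ft³ left
storage unit 7: place 91 ft³, 9 ft³ left
storage unit 8: place 85 ft³, 15 ft³ left
storage unit 6: place 31 ft³, 23 ft³ left
storage unit 9: place 68 ft³, 32 ft³ left
9 storage units × 100 ft³ = 900 ft³; used 784 ft³; unused 116 ft³.

116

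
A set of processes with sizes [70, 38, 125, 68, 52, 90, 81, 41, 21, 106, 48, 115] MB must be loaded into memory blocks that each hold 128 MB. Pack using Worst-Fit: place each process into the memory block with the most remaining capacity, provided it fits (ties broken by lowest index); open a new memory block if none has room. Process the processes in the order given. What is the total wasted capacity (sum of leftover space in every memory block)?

169

memory block 1: place 70 MB, 58 MB left
memory block 1: place 38 MB, 20 MB left
memory block 2: place 125 MB, 3 MB left
memory block 3: place 68 MB, 60 MB left
memory block 3: place 52 MB, 8 MB left
memory block 4: place 90 MB, 38 MB left
memory block 5: place 81 MB, 47 MB left
memory block 5: place 41 MB, 6 MB left
memory block 4: place 21 MB, 17 MB left
memory block 6: place 106 MB, 22 MB left
memory block 7: place 48 MB, 80 MB left
memory block 8: place 115 MB, 13 MB left
8 memory blocks × 128 MB = 1024 MB; used 855 MB; unused 169 MB.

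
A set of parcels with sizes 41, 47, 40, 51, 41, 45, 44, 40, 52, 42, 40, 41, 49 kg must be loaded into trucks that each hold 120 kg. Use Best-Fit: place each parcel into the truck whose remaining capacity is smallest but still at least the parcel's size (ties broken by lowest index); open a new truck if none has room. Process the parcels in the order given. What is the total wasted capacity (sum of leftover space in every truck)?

267

truck 1: place 41 kg, 79 kg left
truck 1: place 47 kg, 32 kg left
truck 2: place 40 kg, 80 kg left
truck 2: place 51 kg, 29 kg left
truck 3: place 41 kg, 79 kg left
truck 3: place 45 kg, 34 kg left
truck 4: place 44 kg, 76 kg left
truck 4: place 40 kg, 36 kg left
truck 5: place 52 kg, 68 kg left
truck 5: place 42 kg, 26 kg left
truck 6: place 40 kg, 80 kg left
truck 6: place 41 kg, 39 kg left
truck 7: place 49 kg, 71 kg left
7 trucks × 120 kg = 840 kg; used 573 kg; unused 267 kg.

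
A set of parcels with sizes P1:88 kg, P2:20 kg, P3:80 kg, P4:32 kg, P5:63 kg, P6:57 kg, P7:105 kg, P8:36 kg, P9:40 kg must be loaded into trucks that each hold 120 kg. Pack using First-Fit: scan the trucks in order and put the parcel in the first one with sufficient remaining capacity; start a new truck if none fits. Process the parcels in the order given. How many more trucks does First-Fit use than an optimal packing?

0

First-Fit: [88,20] [80,32] [63,57] [105] [36,40] → 5 trucks.
Total size 521 kg; any packing needs at least ⌈521/120⌉ = 5 trucks.
So 5 is already optimal.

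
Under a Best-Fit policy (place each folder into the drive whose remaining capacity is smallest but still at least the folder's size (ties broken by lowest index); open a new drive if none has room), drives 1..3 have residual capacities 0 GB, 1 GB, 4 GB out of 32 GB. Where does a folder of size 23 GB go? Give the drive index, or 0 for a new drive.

0

No drive has ≥ 23 GB free, so a new drive is opened.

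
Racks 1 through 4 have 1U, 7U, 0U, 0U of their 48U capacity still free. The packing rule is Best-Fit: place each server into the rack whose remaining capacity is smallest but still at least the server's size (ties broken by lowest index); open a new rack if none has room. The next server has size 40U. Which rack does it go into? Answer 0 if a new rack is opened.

No rack has ≥ 40U free, so a new rack is opened.

0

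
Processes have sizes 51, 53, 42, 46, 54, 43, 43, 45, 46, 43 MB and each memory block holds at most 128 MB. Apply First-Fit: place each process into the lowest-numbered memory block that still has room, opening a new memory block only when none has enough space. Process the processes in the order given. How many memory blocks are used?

5 memory blocks

51 MB → memory block 1 (remaining 77 MB)
53 MB → memory block 1 (remaining 24 MB)
42 MB → memory block 2 (remaining 86 MB)
46 MB → memory block 2 (remaining 40 MB)
54 MB → memory block 3 (remaining 74 MB)
43 MB → memory block 3 (remaining 31 MB)
43 MB → memory block 4 (remaining 85 MB)
45 MB → memory block 4 (remaining 40 MB)
46 MB → memory block 5 (remaining 82 MB)
43 MB → memory block 5 (remaining 39 MB)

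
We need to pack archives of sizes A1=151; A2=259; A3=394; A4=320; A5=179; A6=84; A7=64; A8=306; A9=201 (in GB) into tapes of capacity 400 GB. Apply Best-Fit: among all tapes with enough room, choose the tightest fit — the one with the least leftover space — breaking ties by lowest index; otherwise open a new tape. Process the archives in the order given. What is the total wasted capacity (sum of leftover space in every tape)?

442

A1 (151 GB) → tape 1 (remaining 249 GB)
A2 (259 GB) → tape 2 (remaining 141 GB)
A3 (394 GB) → tape 3 (remaining 6 GB)
A4 (320 GB) → tape 4 (remaining 80 GB)
A5 (179 GB) → tape 1 (remaining 70 GB)
A6 (84 GB) → tape 2 (remaining 57 GB)
A7 (64 GB) → tape 1 (remaining 6 GB)
A8 (306 GB) → tape 5 (remaining 94 GB)
A9 (201 GB) → tape 6 (remaining 199 GB)
6 tapes × 400 GB = 2400 GB; used 1958 GB; unused 442 GB.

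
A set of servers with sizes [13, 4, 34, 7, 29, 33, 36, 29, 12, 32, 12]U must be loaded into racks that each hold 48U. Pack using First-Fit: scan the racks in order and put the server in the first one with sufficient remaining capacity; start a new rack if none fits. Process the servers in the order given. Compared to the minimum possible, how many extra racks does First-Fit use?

1

First-Fit: [13,4,7,12,12] [34] [29] [33] [36] [29] [32] → 7 racks.
Total size 241U; any packing needs at least ⌈241/48⌉ = 6 racks.
An optimal packing achieves that bound: [36,12] [34,13] [33,12] [32,7,4] [29] [29] → 6 racks.
Excess: 7 − 6 = 1.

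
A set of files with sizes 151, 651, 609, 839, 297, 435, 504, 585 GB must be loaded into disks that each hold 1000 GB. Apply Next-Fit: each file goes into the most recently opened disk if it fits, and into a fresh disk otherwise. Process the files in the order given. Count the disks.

151 GB → disk 1 (remaining 849 GB)
651 GB → disk 1 (remaining 198 GB)
609 GB → disk 2 (remaining 391 GB)
839 GB → disk 3 (remaining 161 GB)
297 GB → disk 4 (remaining 703 GB)
435 GB → disk 4 (remaining 268 GB)
504 GB → disk 5 (remaining 496 GB)
585 GB → disk 6 (remaining 415 GB)
Final disks: [151,651] [609] [839] [297,435] [504] [585].

6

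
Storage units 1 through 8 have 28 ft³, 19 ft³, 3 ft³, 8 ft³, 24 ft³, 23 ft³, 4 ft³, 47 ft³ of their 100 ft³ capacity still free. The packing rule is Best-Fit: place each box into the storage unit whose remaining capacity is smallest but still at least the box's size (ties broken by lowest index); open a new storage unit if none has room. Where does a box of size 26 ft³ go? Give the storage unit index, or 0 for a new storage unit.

Storage units with room: storage unit 1 (28 ft³), storage unit 8 (47 ft³).
Tightest fit is storage unit 1 with 28 ft³ free.

1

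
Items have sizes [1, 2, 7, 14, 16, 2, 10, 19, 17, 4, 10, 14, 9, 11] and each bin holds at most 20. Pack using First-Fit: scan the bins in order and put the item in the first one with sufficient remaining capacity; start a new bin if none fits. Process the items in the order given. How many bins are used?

8

Put 1 in bin 1; 19 remain.
Put 2 in bin 1; 17 remain.
Put 7 in bin 1; 10 remain.
Put 14 in bin 2; 6 remain.
Put 16 in bin 3; 4 remain.
Put 2 in bin 1; 8 remain.
Put 10 in bin 4; 10 remain.
Put 19 in bin 5; 1 remain.
Put 17 in bin 6; 3 remain.
Put 4 in bin 1; 4 remain.
Put 10 in bin 4; 0 remain.
Put 14 in bin 7; 6 remain.
Put 9 in bin 8; 11 remain.
Put 11 in bin 8; 0 remain.
Final bins: [1,2,7,2,4] [14] [16] [10,10] [19] [17] [14] [9,11].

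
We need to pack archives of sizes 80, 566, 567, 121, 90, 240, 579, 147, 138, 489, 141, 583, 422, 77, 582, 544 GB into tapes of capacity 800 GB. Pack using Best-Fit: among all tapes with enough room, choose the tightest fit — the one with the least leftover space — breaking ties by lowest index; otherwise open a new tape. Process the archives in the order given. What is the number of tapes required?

80 GB → tape 1 (remaining 720 GB)
566 GB → tape 1 (remaining 154 GB)
567 GB → tape 2 (remaining 233 GB)
121 GB → tape 1 (remaining 33 GB)
90 GB → tape 2 (remaining 143 GB)
240 GB → tape 3 (remaining 560 GB)
579 GB → tape 4 (remaining 221 GB)
147 GB → tape 4 (remaining 74 GB)
138 GB → tape 2 (remaining 5 GB)
489 GB → tape 3 (remaining 71 GB)
141 GB → tape 5 (remaining 659 GB)
583 GB → tape 5 (remaining 76 GB)
422 GB → tape 6 (remaining 378 GB)
77 GB → tape 6 (remaining 301 GB)
582 GB → tape 7 (remaining 218 GB)
544 GB → tape 8 (remaining 256 GB)

8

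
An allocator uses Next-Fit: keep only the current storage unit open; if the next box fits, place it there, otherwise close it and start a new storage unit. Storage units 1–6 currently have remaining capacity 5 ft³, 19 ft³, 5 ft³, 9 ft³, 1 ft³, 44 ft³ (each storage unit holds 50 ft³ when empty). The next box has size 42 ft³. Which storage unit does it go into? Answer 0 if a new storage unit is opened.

6

Next-Fit only looks at storage unit 6, which has 44 ft³ free.
42 ft³ fits there.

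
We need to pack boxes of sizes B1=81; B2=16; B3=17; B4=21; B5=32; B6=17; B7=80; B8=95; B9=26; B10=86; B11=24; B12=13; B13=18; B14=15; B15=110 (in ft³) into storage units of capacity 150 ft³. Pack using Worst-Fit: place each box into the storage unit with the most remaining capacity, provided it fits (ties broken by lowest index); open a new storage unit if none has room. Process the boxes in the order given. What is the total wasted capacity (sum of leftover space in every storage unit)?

storage unit 1: place B1 (81 ft³), 69 ft³ left
storage unit 1: place B2 (16 ft³), 53 ft³ left
storage unit 1: place B3 (17 ft³), 36 ft³ left
storage unit 1: place B4 (21 ft³), 15 ft³ left
storage unit 2: place B5 (32 ft³), 118 ft³ left
storage unit 2: place B6 (17 ft³), 101 ft³ left
storage unit 2: place B7 (80 ft³), 21 ft³ left
storage unit 3: place B8 (95 ft³), 55 ft³ left
storage unit 3: place B9 (26 ft³), 29 ft³ left
storage unit 4: place B10 (86 ft³), 64 ft³ left
storage unit 4: place B11 (24 ft³), 40 ft³ left
storage unit 4: place B12 (13 ft³), 27 ft³ left
storage unit 3: place B13 (18 ft³), 11 ft³ left
storage unit 4: place B14 (15 ft³), 12 ft³ left
storage unit 5: place B15 (110 ft³), 40 ft³ left
5 storage units × 150 ft³ = 750 ft³; used 651 ft³; unused 99 ft³.

99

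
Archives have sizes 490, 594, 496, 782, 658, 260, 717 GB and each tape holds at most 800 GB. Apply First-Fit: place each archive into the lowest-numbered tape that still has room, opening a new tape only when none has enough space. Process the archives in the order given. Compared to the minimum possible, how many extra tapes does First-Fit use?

0

First-Fit: [490,260] [594] [496] [782] [658] [717] → 6 tapes.
6 archives exceed 400 GB (half the capacity), and no two of those can share a tape, so at least 6 tapes are needed.
So 6 is already optimal.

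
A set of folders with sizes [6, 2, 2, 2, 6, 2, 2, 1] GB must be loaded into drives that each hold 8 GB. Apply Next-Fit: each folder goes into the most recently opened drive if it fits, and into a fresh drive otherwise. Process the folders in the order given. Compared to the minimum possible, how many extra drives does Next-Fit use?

1

Next-Fit: [6,2] [2,2] [6,2] [2,1] → 4 drives.
Total size 23 GB; any packing needs at least ⌈23/8⌉ = 3 drives.
An optimal packing achieves that bound: [6,2] [6,2] [2,2,2,1] → 3 drives.
Excess: 4 − 3 = 1.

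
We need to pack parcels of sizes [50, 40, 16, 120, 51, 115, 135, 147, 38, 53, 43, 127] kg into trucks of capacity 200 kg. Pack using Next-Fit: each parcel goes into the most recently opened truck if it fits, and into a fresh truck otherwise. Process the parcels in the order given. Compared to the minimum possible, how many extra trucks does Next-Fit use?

2

Next-Fit: [50,40,16] [120,51] [115] [135] [147,38] [53,43] [127] → 7 trucks.
Total size 935 kg; any packing needs at least ⌈935/200⌉ = 5 trucks.
An optimal packing achieves that bound: [147,53] [135,51] [127,50,16] [120,43] [115,40,38] → 5 trucks.
Excess: 7 − 5 = 2.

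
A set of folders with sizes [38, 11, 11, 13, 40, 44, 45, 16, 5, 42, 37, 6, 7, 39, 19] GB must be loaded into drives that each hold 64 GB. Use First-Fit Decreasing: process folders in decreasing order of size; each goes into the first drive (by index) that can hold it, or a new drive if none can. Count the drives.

7 drives

Sorted descending: 45, 44, 42, 40, 39, 38, 37, 19, 16, 13, 11, 11, 7, 6, 5.
45 GB → drive 1 (remaining 19 GB)
44 GB → drive 2 (remaining 20 GB)
42 GB → drive 3 (remaining 22 GB)
40 GB → drive 4 (remaining 24 GB)
39 GB → drive 5 (remaining 25 GB)
38 GB → drive 6 (remaining 26 GB)
37 GB → drive 7 (remaining 27 GB)
19 GB → drive 1 (remaining 0 GB)
16 GB → drive 2 (remaining 4 GB)
13 GB → drive 3 (remaining 9 GB)
11 GB → drive 4 (remaining 13 GB)
11 GB → drive 4 (remaining 2 GB)
7 GB → drive 3 (remaining 2 GB)
6 GB → drive 5 (remaining 19 GB)
5 GB → drive 5 (remaining 14 GB)
Final drives: [45,19] [44,16] [42,13,7] [40,11,11] [39,6,5] [38] [37].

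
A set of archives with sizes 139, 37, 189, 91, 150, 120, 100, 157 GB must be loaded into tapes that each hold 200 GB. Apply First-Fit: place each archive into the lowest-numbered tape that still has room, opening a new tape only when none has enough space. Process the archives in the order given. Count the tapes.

6

Put 139 GB in tape 1; 61 GB remain.
Put 37 GB in tape 1; 24 GB remain.
Put 189 GB in tape 2; 11 GB remain.
Put 91 GB in tape 3; 109 GB remain.
Put 150 GB in tape 4; 50 GB remain.
Put 120 GB in tape 5; 80 GB remain.
Put 100 GB in tape 3; 9 GB remain.
Put 157 GB in tape 6; 43 GB remain.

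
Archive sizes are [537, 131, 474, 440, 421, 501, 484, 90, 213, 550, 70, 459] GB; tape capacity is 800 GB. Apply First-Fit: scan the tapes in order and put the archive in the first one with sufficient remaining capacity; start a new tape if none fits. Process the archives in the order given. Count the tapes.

8

Put 537 GB in tape 1; 263 GB remain.
Put 131 GB in tape 1; 132 GB remain.
Put 474 GB in tape 2; 326 GB remain.
Put 440 GB in tape 3; 360 GB remain.
Put 421 GB in tape 4; 379 GB remain.
Put 501 GB in tape 5; 299 GB remain.
Put 484 GB in tape 6; 316 GB remain.
Put 90 GB in tape 1; 42 GB remain.
Put 213 GB in tape 2; 113 GB remain.
Put 550 GB in tape 7; 250 GB remain.
Put 70 GB in tape 2; 43 GB remain.
Put 459 GB in tape 8; 341 GB remain.
Final tapes: [537,131,90] [474,213,70] [440] [421] [501] [484] [550] [459].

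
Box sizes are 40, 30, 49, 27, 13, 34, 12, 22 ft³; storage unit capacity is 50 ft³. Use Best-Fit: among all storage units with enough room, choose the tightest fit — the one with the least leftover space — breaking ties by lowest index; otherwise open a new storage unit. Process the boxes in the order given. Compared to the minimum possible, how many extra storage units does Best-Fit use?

Best-Fit: [40] [30,13] [49] [27,22] [34,12] → 5 storage units.
Total size 227 ft³; any packing needs at least ⌈227/50⌉ = 5 storage units.
So 5 is already optimal.

0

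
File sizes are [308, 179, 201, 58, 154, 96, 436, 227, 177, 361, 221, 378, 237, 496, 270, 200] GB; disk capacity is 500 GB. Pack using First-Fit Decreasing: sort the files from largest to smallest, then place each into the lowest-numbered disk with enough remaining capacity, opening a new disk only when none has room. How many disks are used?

9 disks

Sorted descending: 496, 436, 378, 361, 308, 270, 237, 227, 221, 201, 200, 179, 177, 154, 96, 58.
disk 1: place 496 GB, 4 GB left
disk 2: place 436 GB, 64 GB left
disk 3: place 378 GB, 122 GB left
disk 4: place 361 GB, 139 GB left
disk 5: place 308 GB, 192 GB left
disk 6: place 270 GB, 230 GB left
disk 7: place 237 GB, 263 GB left
disk 6: place 227 GB, 3 GB left
disk 7: place 221 GB, 42 GB left
disk 8: place 201 GB, 299 GB left
disk 8: place 200 GB, 99 GB left
disk 5: place 179 GB, 13 GB left
disk 9: place 177 GB, 323 GB left
disk 9: place 154 GB, 169 GB left
disk 3: place 96 GB, 26 GB left
disk 2: place 58 GB, 6 GB left
Final disks: [496] [436,58] [378,96] [361] [308,179] [270,227] [237,221] [201,200] [177,154].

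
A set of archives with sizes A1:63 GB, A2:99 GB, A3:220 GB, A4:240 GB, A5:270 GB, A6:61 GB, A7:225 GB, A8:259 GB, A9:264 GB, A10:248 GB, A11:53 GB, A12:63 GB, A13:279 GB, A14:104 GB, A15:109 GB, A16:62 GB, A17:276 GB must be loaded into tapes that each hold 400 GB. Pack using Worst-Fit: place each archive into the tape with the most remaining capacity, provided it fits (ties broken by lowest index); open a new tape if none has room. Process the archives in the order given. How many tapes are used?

9

Put A1 (63 GB) in tape 1; 337 GB remain.
Put A2 (99 GB) in tape 1; 238 GB remain.
Put A3 (220 GB) in tape 1; 18 GB remain.
Put A4 (240 GB) in tape 2; 160 GB remain.
Put A5 (270 GB) in tape 3; 130 GB remain.
Put A6 (61 GB) in tape 2; 99 GB remain.
Put A7 (225 GB) in tape 4; 175 GB remain.
Put A8 (259 GB) in tape 5; 141 GB remain.
Put A9 (264 GB) in tape 6; 136 GB remain.
Put A10 (248 GB) in tape 7; 152 GB remain.
Put A11 (53 GB) in tape 4; 122 GB remain.
Put A12 (63 GB) in tape 7; 89 GB remain.
Put A13 (279 GB) in tape 8; 121 GB remain.
Put A14 (104 GB) in tape 5; 37 GB remain.
Put A15 (109 GB) in tape 6; 27 GB remain.
Put A16 (62 GB) in tape 3; 68 GB remain.
Put A17 (276 GB) in tape 9; 124 GB remain.
Final tapes: [63,99,220] [240,61] [270,62] [225,53] [259,104] [264,109] [248,63] [279] [276].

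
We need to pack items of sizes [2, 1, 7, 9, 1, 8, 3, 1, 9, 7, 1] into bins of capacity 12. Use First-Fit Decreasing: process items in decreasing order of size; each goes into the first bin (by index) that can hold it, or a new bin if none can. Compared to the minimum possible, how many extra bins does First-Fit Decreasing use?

First-Fit Decreasing: [9,3] [9,2,1] [8,1,1,1] [7] [7] → 5 bins.
Total size 49; any packing needs at least ⌈49/12⌉ = 5 bins.
So 5 is already optimal.

0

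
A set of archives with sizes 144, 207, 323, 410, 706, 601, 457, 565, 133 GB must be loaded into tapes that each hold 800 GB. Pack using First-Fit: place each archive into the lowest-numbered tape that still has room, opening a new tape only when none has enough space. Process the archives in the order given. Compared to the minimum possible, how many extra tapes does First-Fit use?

1

First-Fit: [144,207,323] [410,133] [706] [601] [457] [565] → 6 tapes.
Total size 3546 GB; any packing needs at least ⌈3546/800⌉ = 5 tapes.
An optimal packing achieves that bound: [706] [601,144] [565,207] [457,323] [410,133] → 5 tapes.
Excess: 6 − 5 = 1.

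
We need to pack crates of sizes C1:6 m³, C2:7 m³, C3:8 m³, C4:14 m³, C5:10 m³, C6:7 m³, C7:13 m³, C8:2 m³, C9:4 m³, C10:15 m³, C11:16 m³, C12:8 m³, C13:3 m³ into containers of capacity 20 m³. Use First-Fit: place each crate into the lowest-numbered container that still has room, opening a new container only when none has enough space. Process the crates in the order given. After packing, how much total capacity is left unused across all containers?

Put C1 (6 m³) in container 1; 14 m³ remain.
Put C2 (7 m³) in container 1; 7 m³ remain.
Put C3 (8 m³) in container 2; 12 m³ remain.
Put C4 (14 m³) in container 3; 6 m³ remain.
Put C5 (10 m³) in container 2; 2 m³ remain.
Put C6 (7 m³) in container 1; 0 m³ remain.
Put C7 (13 m³) in container 4; 7 m³ remain.
Put C8 (2 m³) in container 2; 0 m³ remain.
Put C9 (4 m³) in container 3; 2 m³ remain.
Put C10 (15 m³) in container 5; 5 m³ remain.
Put C11 (16 m³) in container 6; 4 m³ remain.
Put C12 (8 m³) in container 7; 12 m³ remain.
Put C13 (3 m³) in container 4; 4 m³ remain.
7 containers × 20 m³ = 140 m³; used 113 m³; unused 27 m³.

27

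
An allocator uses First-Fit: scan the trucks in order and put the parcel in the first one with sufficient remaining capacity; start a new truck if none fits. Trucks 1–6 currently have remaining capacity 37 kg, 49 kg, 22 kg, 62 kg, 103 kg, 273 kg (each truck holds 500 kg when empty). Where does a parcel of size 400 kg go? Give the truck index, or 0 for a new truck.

No truck has ≥ 400 kg free, so a new truck is opened.

0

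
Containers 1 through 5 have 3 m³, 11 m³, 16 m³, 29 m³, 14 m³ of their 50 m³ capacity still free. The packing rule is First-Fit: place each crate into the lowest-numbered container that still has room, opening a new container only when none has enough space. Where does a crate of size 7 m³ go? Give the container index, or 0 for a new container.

2

Containers with room: container 2 (11 m³), container 3 (16 m³), container 4 (29 m³), container 5 (14 m³).
The first with room is container 2.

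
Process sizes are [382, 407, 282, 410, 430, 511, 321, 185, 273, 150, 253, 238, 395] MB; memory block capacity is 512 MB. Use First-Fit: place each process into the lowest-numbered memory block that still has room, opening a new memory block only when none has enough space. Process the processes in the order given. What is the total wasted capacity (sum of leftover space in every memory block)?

883

memory block 1: place 382 MB, 130 MB left
memory block 2: place 407 MB, 105 MB left
memory block 3: place 282 MB, 230 MB left
memory block 4: place 410 MB, 102 MB left
memory block 5: place 430 MB, 82 MB left
memory block 6: place 511 MB, 1 MB left
memory block 7: place 321 MB, 191 MB left
memory block 3: place 185 MB, 45 MB left
memory block 8: place 273 MB, 239 MB left
memory block 7: place 150 MB, 41 MB left
memory block 9: place 253 MB, 259 MB left
memory block 8: place 238 MB, 1 MB left
memory block 10: place 395 MB, 117 MB left
10 memory blocks × 512 MB = 5120 MB; used 4237 MB; unused 883 MB.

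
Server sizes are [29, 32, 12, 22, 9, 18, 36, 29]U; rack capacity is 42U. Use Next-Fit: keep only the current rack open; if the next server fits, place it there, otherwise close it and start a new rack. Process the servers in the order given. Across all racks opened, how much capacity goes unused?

29U → rack 1 (remaining 13U)
32U → rack 2 (remaining 10U)
12U → rack 3 (remaining 30U)
22U → rack 3 (remaining 8U)
9U → rack 4 (remaining 33U)
18U → rack 4 (remaining 15U)
36U → rack 5 (remaining 6U)
29U → rack 6 (remaining 13U)
6 racks × 42U = 252U; used 187U; unused 65U.

65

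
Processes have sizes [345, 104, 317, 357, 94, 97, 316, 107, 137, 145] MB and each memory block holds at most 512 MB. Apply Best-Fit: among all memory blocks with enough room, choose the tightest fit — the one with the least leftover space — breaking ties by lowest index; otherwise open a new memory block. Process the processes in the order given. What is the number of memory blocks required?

5 memory blocks

345 MB → memory block 1 (remaining 167 MB)
104 MB → memory block 1 (remaining 63 MB)
317 MB → memory block 2 (remaining 195 MB)
357 MB → memory block 3 (remaining 155 MB)
94 MB → memory block 3 (remaining 61 MB)
97 MB → memory block 2 (remaining 98 MB)
316 MB → memory block 4 (remaining 196 MB)
107 MB → memory block 4 (remaining 89 MB)
137 MB → memory block 5 (remaining 375 MB)
145 MB → memory block 5 (remaining 230 MB)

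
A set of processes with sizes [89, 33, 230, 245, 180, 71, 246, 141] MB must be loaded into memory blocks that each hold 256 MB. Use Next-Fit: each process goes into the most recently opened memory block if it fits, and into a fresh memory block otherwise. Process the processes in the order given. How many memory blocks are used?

6 memory blocks

memory block 1: place 89 MB, 167 MB left
memory block 1: place 33 MB, 134 MB left
memory block 2: place 230 MB, 26 MB left
memory block 3: place 245 MB, 11 MB left
memory block 4: place 180 MB, 76 MB left
memory block 4: place 71 MB, 5 MB left
memory block 5: place 246 MB, 10 MB left
memory block 6: place 141 MB, 115 MB left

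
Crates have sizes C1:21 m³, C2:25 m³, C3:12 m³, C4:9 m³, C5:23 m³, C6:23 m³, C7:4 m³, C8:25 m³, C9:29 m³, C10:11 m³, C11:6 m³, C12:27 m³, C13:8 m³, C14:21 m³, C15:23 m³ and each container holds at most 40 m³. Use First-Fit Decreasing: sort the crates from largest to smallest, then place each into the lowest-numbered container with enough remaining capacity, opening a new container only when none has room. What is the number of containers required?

Sorted descending: 29, 27, 25, 25, 23, 23, 23, 21, 21, 12, 11, 9, 8, 6, 4.
29 m³ → container 1 (remaining 11 m³)
27 m³ → container 2 (remaining 13 m³)
25 m³ → container 3 (remaining 15 m³)
25 m³ → container 4 (remaining 15 m³)
23 m³ → container 5 (remaining 17 m³)
23 m³ → container 6 (remaining 17 m³)
23 m³ → container 7 (remaining 17 m³)
21 m³ → container 8 (remaining 19 m³)
21 m³ → container 9 (remaining 19 m³)
12 m³ → container 2 (remaining 1 m³)
11 m³ → container 1 (remaining 0 m³)
9 m³ → container 3 (remaining 6 m³)
8 m³ → container 4 (remaining 7 m³)
6 m³ → container 3 (remaining 0 m³)
4 m³ → container 4 (remaining 3 m³)
Final containers: [29,11] [27,12] [25,9,6] [25,8,4] [23] [23] [23] [21] [21].

9 containers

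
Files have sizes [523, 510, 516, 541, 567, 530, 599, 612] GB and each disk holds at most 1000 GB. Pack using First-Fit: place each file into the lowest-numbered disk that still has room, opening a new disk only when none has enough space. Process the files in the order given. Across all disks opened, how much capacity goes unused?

Put 523 GB in disk 1; 477 GB remain.
Put 510 GB in disk 2; 490 GB remain.
Put 516 GB in disk 3; 484 GB remain.
Put 541 GB in disk 4; 459 GB remain.
Put 567 GB in disk 5; 433 GB remain.
Put 530 GB in disk 6; 470 GB remain.
Put 599 GB in disk 7; 401 GB remain.
Put 612 GB in disk 8; 388 GB remain.
8 disks × 1000 GB = 8000 GB; used 4398 GB; unused 3602 GB.

3602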